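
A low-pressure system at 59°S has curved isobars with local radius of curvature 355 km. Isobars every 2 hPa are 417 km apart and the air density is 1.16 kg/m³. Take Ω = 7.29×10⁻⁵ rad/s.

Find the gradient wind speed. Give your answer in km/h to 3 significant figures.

Coriolis parameter at 59°S:
f = 2Ω sin φ = 2 × 7.29×10⁻⁵ × sin 59° = 1.25×10⁻⁴ s⁻¹
Pressure gradient: |∂P/∂n| = 200 Pa / 417000 m = 4.80×10⁻⁴ Pa/m
Geostrophic speed: V_g = |∂P/∂n|/(fρ) = 4.80×10⁻⁴/(1.25×10⁻⁴ × 1.16) = 3.31 m/s
Around a low, centrifugal force acts outward with Coriolis, so pressure-gradient force balances both:
(1/ρ)|∂P/∂n| = fV + V²/R  →  V² + fR·V − fR·V_g = 0
With fR = 1.25×10⁻⁴ × 355×10³ m = 44.4 m/s:
V = [−fR + √((fR)² + 4 fR V_g)]/2 = [−44.4 + √(44.4² + 4×44.4×3.31)]/2 = 3.09 m/s
Subgeostrophic (V < V_g = 3.31 m/s), as expected around a low.
Converting: 3.09 m/s × 3.6 = 11.1 km/h

11.1 km/h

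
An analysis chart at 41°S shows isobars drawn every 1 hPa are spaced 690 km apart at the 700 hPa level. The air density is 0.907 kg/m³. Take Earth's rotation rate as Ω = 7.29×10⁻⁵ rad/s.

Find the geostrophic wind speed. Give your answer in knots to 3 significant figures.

3.25 knots

Coriolis parameter at 41°S:
f = 2Ω sin φ = 2 × 7.29×10⁻⁵ × sin 41° = 9.57×10⁻⁵ s⁻¹
Pressure gradient: |∂P/∂n| = 100 Pa / 690000 m = 1.45×10⁻⁴ Pa/m
Geostrophic balance (pressure-gradient force = Coriolis force):
V_g = (1/(fρ)) |∂P/∂n| = 1.45×10⁻⁴ / (9.57×10⁻⁵ × 0.907) = 1.67 m/s
Converting: 1.67 m/s × 1.944 = 3.25 knots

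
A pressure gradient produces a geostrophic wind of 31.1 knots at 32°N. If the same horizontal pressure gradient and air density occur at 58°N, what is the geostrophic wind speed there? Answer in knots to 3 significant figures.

19.4 knots

With the same pressure gradient and density, V_g ∝ 1/f ∝ 1/sin φ.
V₂ = V₁ · sin φ₁ / sin φ₂ = 31.1 × sin 32° / sin 58°
V₂ = 31.1 × 0.5299/0.8480 = 19.4 knots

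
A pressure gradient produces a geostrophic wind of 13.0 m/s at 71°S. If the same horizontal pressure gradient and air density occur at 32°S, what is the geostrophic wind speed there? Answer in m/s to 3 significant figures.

With the same pressure gradient and density, V_g ∝ 1/f ∝ 1/sin φ.
V₂ = V₁ · sin φ₁ / sin φ₂ = 13.0 × sin 71° / sin 32°
V₂ = 13.0 × 0.9455/0.5299 = 23.2 m/s

23.2 m/s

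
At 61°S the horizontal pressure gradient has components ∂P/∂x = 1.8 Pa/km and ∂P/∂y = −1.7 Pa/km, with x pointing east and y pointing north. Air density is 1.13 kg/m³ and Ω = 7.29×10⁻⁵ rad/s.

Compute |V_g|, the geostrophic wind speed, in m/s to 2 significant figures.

17 m/s

Coriolis parameter at 61°S:
f = 2Ω sin φ = 2 × 7.29×10⁻⁵ × sin 61° = 1.28×10⁻⁴ s⁻¹
In the Southern Hemisphere f is negative: f = −1.28×10⁻⁴ s⁻¹.
Component geostrophic relations (x east, y north):
u_g = −(1/(fρ)) ∂P/∂y,  v_g = (1/(fρ)) ∂P/∂x
u_g = −(−1.7×10⁻³)/(−1.28×10⁻⁴ × 1.13) = −11.8 m/s;  v_g = (1.8×10⁻³)/(−1.28×10⁻⁴ × 1.13) = −12.5 m/s
|V_g| = √(u_g² + v_g²) = 17.2 m/s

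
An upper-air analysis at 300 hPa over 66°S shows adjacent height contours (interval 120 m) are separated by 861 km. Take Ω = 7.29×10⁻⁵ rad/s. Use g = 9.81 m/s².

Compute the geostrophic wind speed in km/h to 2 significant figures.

37 km/h

Coriolis parameter at 66°S:
f = 2Ω sin φ = 2 × 7.29×10⁻⁵ × sin 66° = 1.33×10⁻⁴ s⁻¹
Height gradient: |∂Z/∂n| = 120 m / 861000 m = 1.39×10⁻⁴
On a pressure surface, geostrophic balance gives V_g = (g/f)|∂Z/∂n|:
V_g = 9.81 × 1.39×10⁻⁴ / 1.33×10⁻⁴ = 10.3 m/s
Converting: 10.3 m/s × 3.6 = 37 km/h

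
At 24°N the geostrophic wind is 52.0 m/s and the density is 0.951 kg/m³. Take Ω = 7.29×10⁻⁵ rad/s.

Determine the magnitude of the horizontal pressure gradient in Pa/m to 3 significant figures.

2.93×10⁻³ Pa/m

Coriolis parameter at 24°N:
f = 2Ω sin φ = 2 × 7.29×10⁻⁵ × sin 24° = 5.93×10⁻⁵ s⁻¹
Geostrophic balance rearranged: |∂P/∂n| = f ρ V_g
|∂P/∂n| = 5.93×10⁻⁵ × 0.951 × 52.0 = 2.93×10⁻³ Pa/m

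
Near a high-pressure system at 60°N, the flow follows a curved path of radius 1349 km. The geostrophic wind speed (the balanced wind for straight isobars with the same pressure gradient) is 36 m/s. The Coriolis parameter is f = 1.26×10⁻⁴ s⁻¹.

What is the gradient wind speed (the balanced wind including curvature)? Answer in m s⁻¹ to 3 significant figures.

Around a high, pressure-gradient force acts outward with centrifugal, so Coriolis balances both:
fV = (1/ρ)|∂P/∂n| + V²/R  →  V² − fR·V + fR·V_g = 0
With fR = 1.26×10⁻⁴ × 1349×10³ m = 170 m/s:
V = [fR − √((fR)² − 4 fR V_g)]/2 = [170 − √(170² − 4×170×36)]/2 = 51.8 m/s
Supergeostrophic (V > V_g = 36 m/s), as expected around a high.

51.8 m s⁻¹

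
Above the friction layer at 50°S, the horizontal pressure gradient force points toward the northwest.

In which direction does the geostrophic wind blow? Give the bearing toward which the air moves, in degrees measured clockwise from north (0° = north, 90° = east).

225°

The pressure-gradient force points toward the northwest (bearing 315°).
Geostrophic balance: in the Southern Hemisphere the Coriolis force deflects motion to the left, so the geostrophic wind blows 90° to the left of the pressure-gradient force (low pressure on the right).
Rotating 315° by 90° counterclockwise gives 225° — the wind blows toward the southwest.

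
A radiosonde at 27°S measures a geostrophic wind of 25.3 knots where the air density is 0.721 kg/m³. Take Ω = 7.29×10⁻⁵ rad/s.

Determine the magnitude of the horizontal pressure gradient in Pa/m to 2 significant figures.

6.2×10⁻⁴ Pa/m

Coriolis parameter at 27°S:
f = 2Ω sin φ = 2 × 7.29×10⁻⁵ × sin 27° = 6.62×10⁻⁵ s⁻¹
Wind speed in SI: 25.3 knots = 13.0 m/s
Geostrophic balance rearranged: |∂P/∂n| = f ρ V_g
|∂P/∂n| = 6.62×10⁻⁵ × 0.721 × 13.0 = 6.21×10⁻⁴ Pa/m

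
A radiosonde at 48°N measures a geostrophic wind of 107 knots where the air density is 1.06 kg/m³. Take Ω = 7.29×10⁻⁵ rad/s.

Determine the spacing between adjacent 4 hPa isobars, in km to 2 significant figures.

63 km

Coriolis parameter at 48°N:
f = 2Ω sin φ = 2 × 7.29×10⁻⁵ × sin 48° = 1.08×10⁻⁴ s⁻¹
Wind speed in SI: 107 knots = 55.0 m/s
Geostrophic balance rearranged: |∂P/∂n| = f ρ V_g
|∂P/∂n| = 1.08×10⁻⁴ × 1.06 × 55.0 = 6.32×10⁻³ Pa/m
Isobar spacing: Δn = ΔP/|∂P/∂n| = 400 Pa / 6.32×10⁻³ Pa/m = 63270 m ≈ 63 km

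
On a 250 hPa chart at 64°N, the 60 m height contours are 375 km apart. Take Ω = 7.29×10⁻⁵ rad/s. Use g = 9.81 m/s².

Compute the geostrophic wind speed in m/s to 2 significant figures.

Coriolis parameter at 64°N:
f = 2Ω sin φ = 2 × 7.29×10⁻⁵ × sin 64° = 1.31×10⁻⁴ s⁻¹
Height gradient: |∂Z/∂n| = 60 m / 375000 m = 1.60×10⁻⁴
On a pressure surface, geostrophic balance gives V_g = (g/f)|∂Z/∂n|:
V_g = 9.81 × 1.60×10⁻⁴ / 1.31×10⁻⁴ = 12.0 m/s

12 m/s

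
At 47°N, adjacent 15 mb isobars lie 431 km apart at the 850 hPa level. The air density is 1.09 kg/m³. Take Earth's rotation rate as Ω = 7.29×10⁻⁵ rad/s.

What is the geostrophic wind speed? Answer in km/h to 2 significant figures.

110 km/h

Coriolis parameter at 47°N:
f = 2Ω sin φ = 2 × 7.29×10⁻⁵ × sin 47° = 1.07×10⁻⁴ s⁻¹
Pressure gradient: |∂P/∂n| = 1500 Pa / 431000 m = 3.48×10⁻³ Pa/m
Geostrophic balance (pressure-gradient force = Coriolis force):
V_g = (1/(fρ)) |∂P/∂n| = 3.48×10⁻³ / (1.07×10⁻⁴ × 1.09) = 29.9 m/s
Converting: 29.9 m/s × 3.6 = 110 km/h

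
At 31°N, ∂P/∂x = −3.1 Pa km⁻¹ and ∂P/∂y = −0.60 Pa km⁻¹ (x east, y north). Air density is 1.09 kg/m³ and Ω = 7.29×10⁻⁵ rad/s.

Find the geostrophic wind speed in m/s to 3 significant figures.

38.6 m/s

Coriolis parameter at 31°N:
f = 2Ω sin φ = 2 × 7.29×10⁻⁵ × sin 31° = 7.51×10⁻⁵ s⁻¹
Component geostrophic relations (x east, y north):
u_g = −(1/(fρ)) ∂P/∂y,  v_g = (1/(fρ)) ∂P/∂x
u_g = −(−0.60×10⁻³)/(7.51×10⁻⁵ × 1.09) = 7.33 m/s;  v_g = (−3.1×10⁻³)/(7.51×10⁻⁵ × 1.09) = −37.9 m/s
|V_g| = √(u_g² + v_g²) = 38.6 m/s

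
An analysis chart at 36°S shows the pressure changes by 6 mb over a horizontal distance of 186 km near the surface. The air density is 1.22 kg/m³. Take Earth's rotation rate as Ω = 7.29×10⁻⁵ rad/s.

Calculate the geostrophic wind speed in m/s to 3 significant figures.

Coriolis parameter at 36°S:
f = 2Ω sin φ = 2 × 7.29×10⁻⁵ × sin 36° = 8.57×10⁻⁵ s⁻¹
Pressure gradient: |∂P/∂n| = 600 Pa / 186000 m = 3.23×10⁻³ Pa/m
Geostrophic balance (pressure-gradient force = Coriolis force):
V_g = (1/(fρ)) |∂P/∂n| = 3.23×10⁻³ / (8.57×10⁻⁵ × 1.22) = 30.9 m/s

30.9 m/s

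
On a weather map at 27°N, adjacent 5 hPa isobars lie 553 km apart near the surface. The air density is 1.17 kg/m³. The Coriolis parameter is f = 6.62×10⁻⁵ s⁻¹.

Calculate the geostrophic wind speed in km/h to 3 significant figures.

Pressure gradient: |∂P/∂n| = 500 Pa / 553000 m = 9.04×10⁻⁴ Pa/m
Geostrophic balance (pressure-gradient force = Coriolis force):
V_g = (1/(fρ)) |∂P/∂n| = 9.04×10⁻⁴ / (6.62×10⁻⁵ × 1.17) = 11.7 m/s
Converting: 11.7 m/s × 3.6 = 42.0 km/h

42.0 km/h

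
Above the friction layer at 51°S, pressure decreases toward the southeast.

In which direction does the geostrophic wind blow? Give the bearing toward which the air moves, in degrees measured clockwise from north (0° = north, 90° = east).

The pressure-gradient force points toward the southeast (bearing 135°).
Geostrophic balance: in the Southern Hemisphere the Coriolis force deflects motion to the left, so the geostrophic wind blows 90° to the left of the pressure-gradient force (low pressure on the right).
Rotating 135° by 90° counterclockwise gives 045° — the wind blows toward the northeast.

045°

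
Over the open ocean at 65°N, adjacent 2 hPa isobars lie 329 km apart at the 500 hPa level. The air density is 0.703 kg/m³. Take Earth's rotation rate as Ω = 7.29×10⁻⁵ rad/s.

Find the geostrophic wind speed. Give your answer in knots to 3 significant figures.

Coriolis parameter at 65°N:
f = 2Ω sin φ = 2 × 7.29×10⁻⁵ × sin 65° = 1.32×10⁻⁴ s⁻¹
Pressure gradient: |∂P/∂n| = 200 Pa / 329000 m = 6.08×10⁻⁴ Pa/m
Geostrophic balance (pressure-gradient force = Coriolis force):
V_g = (1/(fρ)) |∂P/∂n| = 6.08×10⁻⁴ / (1.32×10⁻⁴ × 0.703) = 6.54 m/s
Converting: 6.54 m/s × 1.944 = 12.7 knots

12.7 knots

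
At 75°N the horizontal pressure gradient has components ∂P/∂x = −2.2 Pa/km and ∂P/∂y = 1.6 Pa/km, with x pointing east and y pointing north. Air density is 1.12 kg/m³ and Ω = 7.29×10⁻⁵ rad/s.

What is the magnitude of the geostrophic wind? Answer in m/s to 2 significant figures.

17 m/s

Coriolis parameter at 75°N:
f = 2Ω sin φ = 2 × 7.29×10⁻⁵ × sin 75° = 1.41×10⁻⁴ s⁻¹
Component geostrophic relations (x east, y north):
u_g = −(1/(fρ)) ∂P/∂y,  v_g = (1/(fρ)) ∂P/∂x
u_g = −(1.6×10⁻³)/(1.41×10⁻⁴ × 1.12) = −10.1 m/s;  v_g = (−2.2×10⁻³)/(1.41×10⁻⁴ × 1.12) = −13.9 m/s
|V_g| = √(u_g² + v_g²) = 17.2 m/s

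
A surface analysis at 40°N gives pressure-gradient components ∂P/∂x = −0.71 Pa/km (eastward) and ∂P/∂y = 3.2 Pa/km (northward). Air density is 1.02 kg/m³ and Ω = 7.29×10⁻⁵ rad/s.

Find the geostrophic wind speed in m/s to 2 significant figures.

34 m/s

Coriolis parameter at 40°N:
f = 2Ω sin φ = 2 × 7.29×10⁻⁵ × sin 40° = 9.37×10⁻⁵ s⁻¹
Component geostrophic relations (x east, y north):
u_g = −(1/(fρ)) ∂P/∂y,  v_g = (1/(fρ)) ∂P/∂x
u_g = −(3.2×10⁻³)/(9.37×10⁻⁵ × 1.02) = −33.5 m/s;  v_g = (−0.71×10⁻³)/(9.37×10⁻⁵ × 1.02) = −7.43 m/s
|V_g| = √(u_g² + v_g²) = 34.3 m/s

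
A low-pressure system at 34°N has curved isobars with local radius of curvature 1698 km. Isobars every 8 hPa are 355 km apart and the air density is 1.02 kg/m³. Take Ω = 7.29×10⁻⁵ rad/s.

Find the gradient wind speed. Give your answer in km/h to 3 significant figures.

Coriolis parameter at 34°N:
f = 2Ω sin φ = 2 × 7.29×10⁻⁵ × sin 34° = 8.15×10⁻⁵ s⁻¹
Pressure gradient: |∂P/∂n| = 800 Pa / 355000 m = 2.25×10⁻³ Pa/m
Geostrophic speed: V_g = |∂P/∂n|/(fρ) = 2.25×10⁻³/(8.15×10⁻⁵ × 1.02) = 27.1 m/s
Around a low, centrifugal force acts outward with Coriolis, so pressure-gradient force balances both:
(1/ρ)|∂P/∂n| = fV + V²/R  →  V² + fR·V − fR·V_g = 0
With fR = 8.15×10⁻⁵ × 1698×10³ m = 138 m/s:
V = [−fR + √((fR)² + 4 fR V_g)]/2 = [−138 + √(138² + 4×138×27.1)]/2 = 23.2 m/s
Subgeostrophic (V < V_g = 27.1 m/s), as expected around a low.
Converting: 23.2 m/s × 3.6 = 83.5 km/h

83.5 km/h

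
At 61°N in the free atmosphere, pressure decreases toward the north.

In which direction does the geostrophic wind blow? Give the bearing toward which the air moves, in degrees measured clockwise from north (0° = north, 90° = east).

The pressure-gradient force points toward the north (bearing 000°).
Geostrophic balance: in the Northern Hemisphere the Coriolis force deflects motion to the right, so the geostrophic wind blows 90° to the right of the pressure-gradient force (low pressure on the left).
Rotating 000° by 90° clockwise gives 090° — the wind blows toward the east.

090°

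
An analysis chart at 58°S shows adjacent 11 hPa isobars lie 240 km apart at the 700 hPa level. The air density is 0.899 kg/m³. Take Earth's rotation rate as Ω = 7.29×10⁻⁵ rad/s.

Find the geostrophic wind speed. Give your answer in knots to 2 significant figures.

Coriolis parameter at 58°S:
f = 2Ω sin φ = 2 × 7.29×10⁻⁵ × sin 58° = 1.24×10⁻⁴ s⁻¹
Pressure gradient: |∂P/∂n| = 1100 Pa / 240000 m = 4.58×10⁻³ Pa/m
Geostrophic balance (pressure-gradient force = Coriolis force):
V_g = (1/(fρ)) |∂P/∂n| = 4.58×10⁻³ / (1.24×10⁻⁴ × 0.899) = 41.2 m/s
Converting: 41.2 m/s × 1.944 = 80 knots

80 knots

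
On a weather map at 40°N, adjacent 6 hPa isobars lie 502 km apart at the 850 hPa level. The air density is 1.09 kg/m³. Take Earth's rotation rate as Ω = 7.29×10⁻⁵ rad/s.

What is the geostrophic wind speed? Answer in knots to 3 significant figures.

Coriolis parameter at 40°N:
f = 2Ω sin φ = 2 × 7.29×10⁻⁵ × sin 40° = 9.37×10⁻⁵ s⁻¹
Pressure gradient: |∂P/∂n| = 600 Pa / 502000 m = 1.20×10⁻³ Pa/m
Geostrophic balance (pressure-gradient force = Coriolis force):
V_g = (1/(fρ)) |∂P/∂n| = 1.20×10⁻³ / (9.37×10⁻⁵ × 1.09) = 11.7 m/s
Converting: 11.7 m/s × 1.944 = 22.7 knots

22.7 knots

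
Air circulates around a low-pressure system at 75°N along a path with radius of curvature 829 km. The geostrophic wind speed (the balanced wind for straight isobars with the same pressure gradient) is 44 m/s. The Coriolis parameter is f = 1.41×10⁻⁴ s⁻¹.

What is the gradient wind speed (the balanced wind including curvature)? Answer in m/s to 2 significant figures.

34 m/s

Around a low, centrifugal force acts outward with Coriolis, so pressure-gradient force balances both:
(1/ρ)|∂P/∂n| = fV + V²/R  →  V² + fR·V − fR·V_g = 0
With fR = 1.41×10⁻⁴ × 829×10³ m = 117 m/s:
V = [−fR + √((fR)² + 4 fR V_g)]/2 = [−117 + √(117² + 4×117×44)]/2 = 34.1 m/s
Subgeostrophic (V < V_g = 44 m/s), as expected around a low.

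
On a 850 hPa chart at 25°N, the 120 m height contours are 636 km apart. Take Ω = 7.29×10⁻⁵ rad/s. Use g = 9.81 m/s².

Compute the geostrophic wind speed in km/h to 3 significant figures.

108 km/h

Coriolis parameter at 25°N:
f = 2Ω sin φ = 2 × 7.29×10⁻⁵ × sin 25° = 6.16×10⁻⁵ s⁻¹
Height gradient: |∂Z/∂n| = 120 m / 636000 m = 1.89×10⁻⁴
On a pressure surface, geostrophic balance gives V_g = (g/f)|∂Z/∂n|:
V_g = 9.81 × 1.89×10⁻⁴ / 6.16×10⁻⁵ = 30.0 m/s
Converting: 30.0 m/s × 3.6 = 108 km/h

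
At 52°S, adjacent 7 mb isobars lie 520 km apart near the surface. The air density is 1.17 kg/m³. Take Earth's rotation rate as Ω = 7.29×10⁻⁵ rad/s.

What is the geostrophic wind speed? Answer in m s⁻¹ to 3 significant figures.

Coriolis parameter at 52°S:
f = 2Ω sin φ = 2 × 7.29×10⁻⁵ × sin 52° = 1.15×10⁻⁴ s⁻¹
Pressure gradient: |∂P/∂n| = 700 Pa / 520000 m = 1.35×10⁻³ Pa/m
Geostrophic balance (pressure-gradient force = Coriolis force):
V_g = (1/(fρ)) |∂P/∂n| = 1.35×10⁻³ / (1.15×10⁻⁴ × 1.17) = 10.0 m/s

10.0 m s⁻¹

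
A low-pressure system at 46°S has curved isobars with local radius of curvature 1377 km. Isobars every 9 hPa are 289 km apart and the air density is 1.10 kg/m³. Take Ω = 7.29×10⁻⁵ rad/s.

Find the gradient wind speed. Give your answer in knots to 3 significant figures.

45.2 knots

Coriolis parameter at 46°S:
f = 2Ω sin φ = 2 × 7.29×10⁻⁵ × sin 46° = 1.05×10⁻⁴ s⁻¹
Pressure gradient: |∂P/∂n| = 900 Pa / 289000 m = 3.11×10⁻³ Pa/m
Geostrophic speed: V_g = |∂P/∂n|/(fρ) = 3.11×10⁻³/(1.05×10⁻⁴ × 1.10) = 27.0 m/s
Around a low, centrifugal force acts outward with Coriolis, so pressure-gradient force balances both:
(1/ρ)|∂P/∂n| = fV + V²/R  →  V² + fR·V − fR·V_g = 0
With fR = 1.05×10⁻⁴ × 1377×10³ m = 144 m/s:
V = [−fR + √((fR)² + 4 fR V_g)]/2 = [−144 + √(144² + 4×144×27)]/2 = 23.3 m/s
Subgeostrophic (V < V_g = 27 m/s), as expected around a low.
Converting: 23.3 m/s × 1.944 = 45.2 knots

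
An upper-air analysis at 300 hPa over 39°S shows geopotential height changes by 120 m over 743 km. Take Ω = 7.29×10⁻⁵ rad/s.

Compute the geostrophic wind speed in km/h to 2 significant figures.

62 km/h

Coriolis parameter at 39°S:
f = 2Ω sin φ = 2 × 7.29×10⁻⁵ × sin 39° = 9.18×10⁻⁵ s⁻¹
Height gradient: |∂Z/∂n| = 120 m / 743000 m = 1.62×10⁻⁴
On a pressure surface, geostrophic balance gives V_g = (g/f)|∂Z/∂n|:
V_g = 9.81 × 1.62×10⁻⁴ / 9.18×10⁻⁵ = 17.3 m/s
Converting: 17.3 m/s × 3.6 = 62 km/h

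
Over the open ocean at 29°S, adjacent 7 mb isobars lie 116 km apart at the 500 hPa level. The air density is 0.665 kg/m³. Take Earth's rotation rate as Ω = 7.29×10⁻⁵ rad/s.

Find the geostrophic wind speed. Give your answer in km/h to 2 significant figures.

Coriolis parameter at 29°S:
f = 2Ω sin φ = 2 × 7.29×10⁻⁵ × sin 29° = 7.07×10⁻⁵ s⁻¹
Pressure gradient: |∂P/∂n| = 700 Pa / 116000 m = 6.03×10⁻³ Pa/m
Geostrophic balance (pressure-gradient force = Coriolis force):
V_g = (1/(fρ)) |∂P/∂n| = 6.03×10⁻³ / (7.07×10⁻⁵ × 0.665) = 128 m/s
Converting: 128 m/s × 3.6 = 460 km/h

460 km/h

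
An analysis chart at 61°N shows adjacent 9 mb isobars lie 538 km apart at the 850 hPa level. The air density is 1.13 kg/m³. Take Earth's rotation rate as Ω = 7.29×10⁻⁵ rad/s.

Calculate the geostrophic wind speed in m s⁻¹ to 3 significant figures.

Coriolis parameter at 61°N:
f = 2Ω sin φ = 2 × 7.29×10⁻⁵ × sin 61° = 1.28×10⁻⁴ s⁻¹
Pressure gradient: |∂P/∂n| = 900 Pa / 538000 m = 1.67×10⁻³ Pa/m
Geostrophic balance (pressure-gradient force = Coriolis force):
V_g = (1/(fρ)) |∂P/∂n| = 1.67×10⁻³ / (1.28×10⁻⁴ × 1.13) = 11.6 m/s

11.6 m s⁻¹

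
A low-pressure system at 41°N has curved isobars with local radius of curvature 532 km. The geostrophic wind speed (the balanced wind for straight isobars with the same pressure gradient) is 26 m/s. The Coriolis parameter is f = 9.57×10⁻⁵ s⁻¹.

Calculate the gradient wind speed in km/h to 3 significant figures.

68.2 km/h

Around a low, centrifugal force acts outward with Coriolis, so pressure-gradient force balances both:
(1/ρ)|∂P/∂n| = fV + V²/R  →  V² + fR·V − fR·V_g = 0
With fR = 9.57×10⁻⁵ × 532×10³ m = 50.9 m/s:
V = [−fR + √((fR)² + 4 fR V_g)]/2 = [−50.9 + √(50.9² + 4×50.9×26)]/2 = 18.9 m/s
Subgeostrophic (V < V_g = 26 m/s), as expected around a low.
Converting: 18.9 m/s × 3.6 = 68.2 km/h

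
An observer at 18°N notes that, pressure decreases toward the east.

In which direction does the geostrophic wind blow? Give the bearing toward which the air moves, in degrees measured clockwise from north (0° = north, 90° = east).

The pressure-gradient force points toward the east (bearing 090°).
Geostrophic balance: in the Northern Hemisphere the Coriolis force deflects motion to the right, so the geostrophic wind blows 90° to the right of the pressure-gradient force (low pressure on the left).
Rotating 090° by 90° clockwise gives 180° — the wind blows toward the south.

180°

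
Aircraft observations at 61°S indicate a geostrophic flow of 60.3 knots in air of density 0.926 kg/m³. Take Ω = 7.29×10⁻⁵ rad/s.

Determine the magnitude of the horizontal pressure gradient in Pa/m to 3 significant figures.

Coriolis parameter at 61°S:
f = 2Ω sin φ = 2 × 7.29×10⁻⁵ × sin 61° = 1.28×10⁻⁴ s⁻¹
Wind speed in SI: 60.3 knots = 31.0 m/s
Geostrophic balance rearranged: |∂P/∂n| = f ρ V_g
|∂P/∂n| = 1.28×10⁻⁴ × 0.926 × 31.0 = 3.66×10⁻³ Pa/m

3.66×10⁻³ Pa/m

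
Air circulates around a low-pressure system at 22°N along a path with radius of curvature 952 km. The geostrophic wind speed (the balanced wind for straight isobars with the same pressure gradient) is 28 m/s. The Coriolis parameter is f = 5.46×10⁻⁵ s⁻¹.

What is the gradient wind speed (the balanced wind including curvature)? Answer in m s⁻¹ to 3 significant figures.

Around a low, centrifugal force acts outward with Coriolis, so pressure-gradient force balances both:
(1/ρ)|∂P/∂n| = fV + V²/R  →  V² + fR·V − fR·V_g = 0
With fR = 5.46×10⁻⁵ × 952×10³ m = 52.0 m/s:
V = [−fR + √((fR)² + 4 fR V_g)]/2 = [−52.0 + √(52.0² + 4×52.0×28)]/2 = 20.2 m/s
Subgeostrophic (V < V_g = 28 m/s), as expected around a low.

20.2 m s⁻¹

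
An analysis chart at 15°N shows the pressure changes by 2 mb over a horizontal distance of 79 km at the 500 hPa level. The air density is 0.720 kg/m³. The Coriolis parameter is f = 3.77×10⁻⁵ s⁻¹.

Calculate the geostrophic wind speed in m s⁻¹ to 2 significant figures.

93 m s⁻¹

Pressure gradient: |∂P/∂n| = 200 Pa / 79000 m = 2.53×10⁻³ Pa/m
Geostrophic balance (pressure-gradient force = Coriolis force):
V_g = (1/(fρ)) |∂P/∂n| = 2.53×10⁻³ / (3.77×10⁻⁵ × 0.720) = 93.3 m/s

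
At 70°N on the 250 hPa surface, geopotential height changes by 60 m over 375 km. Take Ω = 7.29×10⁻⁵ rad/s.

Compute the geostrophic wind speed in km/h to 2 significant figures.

Coriolis parameter at 70°N:
f = 2Ω sin φ = 2 × 7.29×10⁻⁵ × sin 70° = 1.37×10⁻⁴ s⁻¹
Height gradient: |∂Z/∂n| = 60 m / 375000 m = 1.60×10⁻⁴
On a pressure surface, geostrophic balance gives V_g = (g/f)|∂Z/∂n|:
V_g = 9.81 × 1.60×10⁻⁴ / 1.37×10⁻⁴ = 11.5 m/s
Converting: 11.5 m/s × 3.6 = 41 km/h

41 km/h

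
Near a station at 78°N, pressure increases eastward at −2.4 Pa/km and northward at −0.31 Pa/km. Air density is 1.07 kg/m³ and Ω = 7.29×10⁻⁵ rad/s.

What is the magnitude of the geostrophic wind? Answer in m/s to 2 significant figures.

16 m/s

Coriolis parameter at 78°N:
f = 2Ω sin φ = 2 × 7.29×10⁻⁵ × sin 78° = 1.43×10⁻⁴ s⁻¹
Component geostrophic relations (x east, y north):
u_g = −(1/(fρ)) ∂P/∂y,  v_g = (1/(fρ)) ∂P/∂x
u_g = −(−0.31×10⁻³)/(1.43×10⁻⁴ × 1.07) = 2.03 m/s;  v_g = (−2.4×10⁻³)/(1.43×10⁻⁴ × 1.07) = −15.7 m/s
|V_g| = √(u_g² + v_g²) = 15.9 m/s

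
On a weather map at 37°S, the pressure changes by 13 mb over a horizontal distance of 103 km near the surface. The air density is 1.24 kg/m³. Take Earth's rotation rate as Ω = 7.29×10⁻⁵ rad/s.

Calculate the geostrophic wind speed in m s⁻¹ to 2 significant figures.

120 m s⁻¹

Coriolis parameter at 37°S:
f = 2Ω sin φ = 2 × 7.29×10⁻⁵ × sin 37° = 8.77×10⁻⁵ s⁻¹
Pressure gradient: |∂P/∂n| = 1300 Pa / 103000 m = 1.26×10⁻² Pa/m
Geostrophic balance (pressure-gradient force = Coriolis force):
V_g = (1/(fρ)) |∂P/∂n| = 1.26×10⁻² / (8.77×10⁻⁵ × 1.24) = 116 m/s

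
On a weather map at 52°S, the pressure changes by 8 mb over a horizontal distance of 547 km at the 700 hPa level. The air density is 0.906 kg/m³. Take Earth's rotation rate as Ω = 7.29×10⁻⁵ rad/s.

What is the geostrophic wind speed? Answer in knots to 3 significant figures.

27.3 knots

Coriolis parameter at 52°S:
f = 2Ω sin φ = 2 × 7.29×10⁻⁵ × sin 52° = 1.15×10⁻⁴ s⁻¹
Pressure gradient: |∂P/∂n| = 800 Pa / 547000 m = 1.46×10⁻³ Pa/m
Geostrophic balance (pressure-gradient force = Coriolis force):
V_g = (1/(fρ)) |∂P/∂n| = 1.46×10⁻³ / (1.15×10⁻⁴ × 0.906) = 14.1 m/s
Converting: 14.1 m/s × 1.944 = 27.3 knots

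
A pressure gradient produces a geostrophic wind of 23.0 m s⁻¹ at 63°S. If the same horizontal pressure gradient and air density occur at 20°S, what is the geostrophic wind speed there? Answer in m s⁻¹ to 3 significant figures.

With the same pressure gradient and density, V_g ∝ 1/f ∝ 1/sin φ.
V₂ = V₁ · sin φ₁ / sin φ₂ = 23.0 × sin 63° / sin 20°
V₂ = 23.0 × 0.8910/0.3420 = 59.9 m s⁻¹

59.9 m s⁻¹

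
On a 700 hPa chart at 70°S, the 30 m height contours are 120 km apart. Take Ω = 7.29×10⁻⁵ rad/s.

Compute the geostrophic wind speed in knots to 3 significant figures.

Coriolis parameter at 70°S:
f = 2Ω sin φ = 2 × 7.29×10⁻⁵ × sin 70° = 1.37×10⁻⁴ s⁻¹
Height gradient: |∂Z/∂n| = 30 m / 120000 m = 2.50×10⁻⁴
On a pressure surface, geostrophic balance gives V_g = (g/f)|∂Z/∂n|:
V_g = 9.81 × 2.50×10⁻⁴ / 1.37×10⁻⁴ = 17.9 m/s
Converting: 17.9 m/s × 1.944 = 34.8 knots

34.8 knots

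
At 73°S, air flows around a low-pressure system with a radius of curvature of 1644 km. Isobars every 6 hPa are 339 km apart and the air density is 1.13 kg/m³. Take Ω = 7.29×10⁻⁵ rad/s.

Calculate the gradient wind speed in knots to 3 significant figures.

20.9 knots

Coriolis parameter at 73°S:
f = 2Ω sin φ = 2 × 7.29×10⁻⁵ × sin 73° = 1.39×10⁻⁴ s⁻¹
Pressure gradient: |∂P/∂n| = 600 Pa / 339000 m = 1.77×10⁻³ Pa/m
Geostrophic speed: V_g = |∂P/∂n|/(fρ) = 1.77×10⁻³/(1.39×10⁻⁴ × 1.13) = 11.2 m/s
Around a low, centrifugal force acts outward with Coriolis, so pressure-gradient force balances both:
(1/ρ)|∂P/∂n| = fV + V²/R  →  V² + fR·V − fR·V_g = 0
With fR = 1.39×10⁻⁴ × 1644×10³ m = 229 m/s:
V = [−fR + √((fR)² + 4 fR V_g)]/2 = [−229 + √(229² + 4×229×11.2)]/2 = 10.7 m/s
Subgeostrophic (V < V_g = 11.2 m/s), as expected around a low.
Converting: 10.7 m/s × 1.944 = 20.9 knots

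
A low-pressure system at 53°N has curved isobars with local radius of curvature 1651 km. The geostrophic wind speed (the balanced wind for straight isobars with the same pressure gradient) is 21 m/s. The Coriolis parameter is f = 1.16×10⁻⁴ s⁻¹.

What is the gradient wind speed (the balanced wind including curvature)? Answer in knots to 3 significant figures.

Around a low, centrifugal force acts outward with Coriolis, so pressure-gradient force balances both:
(1/ρ)|∂P/∂n| = fV + V²/R  →  V² + fR·V − fR·V_g = 0
With fR = 1.16×10⁻⁴ × 1651×10³ m = 192 m/s:
V = [−fR + √((fR)² + 4 fR V_g)]/2 = [−192 + √(192² + 4×192×21)]/2 = 19.1 m/s
Subgeostrophic (V < V_g = 21 m/s), as expected around a low.
Converting: 19.1 m/s × 1.944 = 37.1 knots

37.1 knots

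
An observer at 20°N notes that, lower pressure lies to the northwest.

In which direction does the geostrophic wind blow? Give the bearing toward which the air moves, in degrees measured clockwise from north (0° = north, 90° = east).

The pressure-gradient force points toward the northwest (bearing 315°).
Geostrophic balance: in the Northern Hemisphere the Coriolis force deflects motion to the right, so the geostrophic wind blows 90° to the right of the pressure-gradient force (low pressure on the left).
Rotating 315° by 90° clockwise gives 045° — the wind blows toward the northeast.

045°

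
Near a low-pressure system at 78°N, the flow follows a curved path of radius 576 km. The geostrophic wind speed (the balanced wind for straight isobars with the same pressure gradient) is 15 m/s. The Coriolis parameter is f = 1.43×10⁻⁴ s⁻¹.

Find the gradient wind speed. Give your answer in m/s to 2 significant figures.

Around a low, centrifugal force acts outward with Coriolis, so pressure-gradient force balances both:
(1/ρ)|∂P/∂n| = fV + V²/R  →  V² + fR·V − fR·V_g = 0
With fR = 1.43×10⁻⁴ × 576×10³ m = 82.4 m/s:
V = [−fR + √((fR)² + 4 fR V_g)]/2 = [−82.4 + √(82.4² + 4×82.4×15)]/2 = 13 m/s
Subgeostrophic (V < V_g = 15 m/s), as expected around a low.

13 m/s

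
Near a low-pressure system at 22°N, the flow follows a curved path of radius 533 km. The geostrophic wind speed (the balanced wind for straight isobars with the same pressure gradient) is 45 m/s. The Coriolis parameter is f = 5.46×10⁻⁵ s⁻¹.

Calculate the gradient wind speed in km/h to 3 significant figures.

88.0 km/h

Around a low, centrifugal force acts outward with Coriolis, so pressure-gradient force balances both:
(1/ρ)|∂P/∂n| = fV + V²/R  →  V² + fR·V − fR·V_g = 0
With fR = 5.46×10⁻⁵ × 533×10³ m = 29.1 m/s:
V = [−fR + √((fR)² + 4 fR V_g)]/2 = [−29.1 + √(29.1² + 4×29.1×45)]/2 = 24.5 m/s
Subgeostrophic (V < V_g = 45 m/s), as expected around a low.
Converting: 24.5 m/s × 3.6 = 88.0 km/h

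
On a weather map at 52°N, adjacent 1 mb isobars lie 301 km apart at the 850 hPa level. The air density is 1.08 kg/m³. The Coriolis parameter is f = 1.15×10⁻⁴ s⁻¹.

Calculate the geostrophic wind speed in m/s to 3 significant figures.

2.67 m/s

Pressure gradient: |∂P/∂n| = 100 Pa / 301000 m = 3.32×10⁻⁴ Pa/m
Geostrophic balance (pressure-gradient force = Coriolis force):
V_g = (1/(fρ)) |∂P/∂n| = 3.32×10⁻⁴ / (1.15×10⁻⁴ × 1.08) = 2.67 m/s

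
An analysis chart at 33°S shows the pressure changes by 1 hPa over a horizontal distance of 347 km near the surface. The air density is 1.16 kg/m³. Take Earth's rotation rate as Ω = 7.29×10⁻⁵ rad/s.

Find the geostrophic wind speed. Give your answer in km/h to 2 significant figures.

Coriolis parameter at 33°S:
f = 2Ω sin φ = 2 × 7.29×10⁻⁵ × sin 33° = 7.94×10⁻⁵ s⁻¹
Pressure gradient: |∂P/∂n| = 100 Pa / 347000 m = 2.88×10⁻⁴ Pa/m
Geostrophic balance (pressure-gradient force = Coriolis force):
V_g = (1/(fρ)) |∂P/∂n| = 2.88×10⁻⁴ / (7.94×10⁻⁵ × 1.16) = 3.13 m/s
Converting: 3.13 m/s × 3.6 = 11 km/h

11 km/h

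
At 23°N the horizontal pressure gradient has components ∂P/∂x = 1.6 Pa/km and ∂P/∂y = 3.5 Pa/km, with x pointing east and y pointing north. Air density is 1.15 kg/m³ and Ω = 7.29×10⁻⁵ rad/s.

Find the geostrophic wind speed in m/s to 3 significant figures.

58.7 m/s

Coriolis parameter at 23°N:
f = 2Ω sin φ = 2 × 7.29×10⁻⁵ × sin 23° = 5.70×10⁻⁵ s⁻¹
Component geostrophic relations (x east, y north):
u_g = −(1/(fρ)) ∂P/∂y,  v_g = (1/(fρ)) ∂P/∂x
u_g = −(3.5×10⁻³)/(5.70×10⁻⁵ × 1.15) = −53.4 m/s;  v_g = (1.6×10⁻³)/(5.70×10⁻⁵ × 1.15) = 24.4 m/s
|V_g| = √(u_g² + v_g²) = 58.7 m/s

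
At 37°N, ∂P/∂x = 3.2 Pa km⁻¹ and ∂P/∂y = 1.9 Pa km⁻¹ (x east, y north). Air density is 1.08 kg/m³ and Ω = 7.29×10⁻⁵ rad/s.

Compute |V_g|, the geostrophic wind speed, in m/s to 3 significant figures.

Coriolis parameter at 37°N:
f = 2Ω sin φ = 2 × 7.29×10⁻⁵ × sin 37° = 8.77×10⁻⁵ s⁻¹
Component geostrophic relations (x east, y north):
u_g = −(1/(fρ)) ∂P/∂y,  v_g = (1/(fρ)) ∂P/∂x
u_g = −(1.9×10⁻³)/(8.77×10⁻⁵ × 1.08) = −20.0 m/s;  v_g = (3.2×10⁻³)/(8.77×10⁻⁵ × 1.08) = 33.8 m/s
|V_g| = √(u_g² + v_g²) = 39.3 m/s

39.3 m/s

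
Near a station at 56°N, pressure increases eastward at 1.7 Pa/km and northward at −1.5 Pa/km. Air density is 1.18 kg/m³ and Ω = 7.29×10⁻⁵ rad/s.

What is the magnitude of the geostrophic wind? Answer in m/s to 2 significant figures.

Coriolis parameter at 56°N:
f = 2Ω sin φ = 2 × 7.29×10⁻⁵ × sin 56° = 1.21×10⁻⁴ s⁻¹
Component geostrophic relations (x east, y north):
u_g = −(1/(fρ)) ∂P/∂y,  v_g = (1/(fρ)) ∂P/∂x
u_g = −(−1.5×10⁻³)/(1.21×10⁻⁴ × 1.18) = 10.5 m/s;  v_g = (1.7×10⁻³)/(1.21×10⁻⁴ × 1.18) = 11.9 m/s
|V_g| = √(u_g² + v_g²) = 15.9 m/s

16 m/s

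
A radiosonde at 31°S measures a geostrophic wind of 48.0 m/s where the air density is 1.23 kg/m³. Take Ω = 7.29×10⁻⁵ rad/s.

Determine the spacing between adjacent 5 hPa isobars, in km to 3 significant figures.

113 km

Coriolis parameter at 31°S:
f = 2Ω sin φ = 2 × 7.29×10⁻⁵ × sin 31° = 7.51×10⁻⁵ s⁻¹
Geostrophic balance rearranged: |∂P/∂n| = f ρ V_g
|∂P/∂n| = 7.51×10⁻⁵ × 1.23 × 48.0 = 4.43×10⁻³ Pa/m
Isobar spacing: Δn = ΔP/|∂P/∂n| = 500 Pa / 4.43×10⁻³ Pa/m = 112779 m ≈ 113 km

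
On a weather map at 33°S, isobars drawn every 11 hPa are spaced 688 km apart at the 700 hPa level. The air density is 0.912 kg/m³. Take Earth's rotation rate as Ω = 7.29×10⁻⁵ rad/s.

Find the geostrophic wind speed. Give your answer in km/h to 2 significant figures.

Coriolis parameter at 33°S:
f = 2Ω sin φ = 2 × 7.29×10⁻⁵ × sin 33° = 7.94×10⁻⁵ s⁻¹
Pressure gradient: |∂P/∂n| = 1100 Pa / 688000 m = 1.60×10⁻³ Pa/m
Geostrophic balance (pressure-gradient force = Coriolis force):
V_g = (1/(fρ)) |∂P/∂n| = 1.60×10⁻³ / (7.94×10⁻⁵ × 0.912) = 22.1 m/s
Converting: 22.1 m/s × 3.6 = 79 km/h

79 km/h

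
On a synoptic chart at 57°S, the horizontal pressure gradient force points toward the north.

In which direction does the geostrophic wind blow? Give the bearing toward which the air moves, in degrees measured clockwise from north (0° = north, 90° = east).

270°

The pressure-gradient force points toward the north (bearing 000°).
Geostrophic balance: in the Southern Hemisphere the Coriolis force deflects motion to the left, so the geostrophic wind blows 90° to the left of the pressure-gradient force (low pressure on the right).
Rotating 000° by 90° counterclockwise gives 270° — the wind blows toward the west.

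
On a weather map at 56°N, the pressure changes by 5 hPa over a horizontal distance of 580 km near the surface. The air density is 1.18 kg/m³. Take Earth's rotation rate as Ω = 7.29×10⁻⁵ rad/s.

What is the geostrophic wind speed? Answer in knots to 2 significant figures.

12 knots

Coriolis parameter at 56°N:
f = 2Ω sin φ = 2 × 7.29×10⁻⁵ × sin 56° = 1.21×10⁻⁴ s⁻¹
Pressure gradient: |∂P/∂n| = 500 Pa / 580000 m = 8.62×10⁻⁴ Pa/m
Geostrophic balance (pressure-gradient force = Coriolis force):
V_g = (1/(fρ)) |∂P/∂n| = 8.62×10⁻⁴ / (1.21×10⁻⁴ × 1.18) = 6.04 m/s
Converting: 6.04 m/s × 1.944 = 12 knots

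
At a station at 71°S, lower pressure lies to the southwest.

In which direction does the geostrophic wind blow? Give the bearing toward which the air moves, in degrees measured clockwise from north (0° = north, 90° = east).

The pressure-gradient force points toward the southwest (bearing 225°).
Geostrophic balance: in the Southern Hemisphere the Coriolis force deflects motion to the left, so the geostrophic wind blows 90° to the left of the pressure-gradient force (low pressure on the right).
Rotating 225° by 90° counterclockwise gives 135° — the wind blows toward the southeast.

135°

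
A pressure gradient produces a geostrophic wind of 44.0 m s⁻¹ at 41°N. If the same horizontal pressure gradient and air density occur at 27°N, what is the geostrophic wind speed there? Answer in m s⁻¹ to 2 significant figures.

With the same pressure gradient and density, V_g ∝ 1/f ∝ 1/sin φ.
V₂ = V₁ · sin φ₁ / sin φ₂ = 44.0 × sin 41° / sin 27°
V₂ = 44.0 × 0.6561/0.4540 = 64 m s⁻¹

64 m s⁻¹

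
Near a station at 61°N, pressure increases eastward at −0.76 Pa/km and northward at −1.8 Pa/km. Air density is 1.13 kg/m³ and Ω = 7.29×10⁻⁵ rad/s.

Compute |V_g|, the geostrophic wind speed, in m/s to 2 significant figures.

14 m/s

Coriolis parameter at 61°N:
f = 2Ω sin φ = 2 × 7.29×10⁻⁵ × sin 61° = 1.28×10⁻⁴ s⁻¹
Component geostrophic relations (x east, y north):
u_g = −(1/(fρ)) ∂P/∂y,  v_g = (1/(fρ)) ∂P/∂x
u_g = −(−1.8×10⁻³)/(1.28×10⁻⁴ × 1.13) = 12.5 m/s;  v_g = (−0.76×10⁻³)/(1.28×10⁻⁴ × 1.13) = −5.27 m/s
|V_g| = √(u_g² + v_g²) = 13.6 m/s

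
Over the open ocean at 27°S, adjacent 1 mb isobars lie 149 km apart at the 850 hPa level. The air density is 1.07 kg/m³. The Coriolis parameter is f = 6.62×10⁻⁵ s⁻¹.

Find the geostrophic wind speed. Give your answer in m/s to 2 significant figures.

Pressure gradient: |∂P/∂n| = 100 Pa / 149000 m = 6.71×10⁻⁴ Pa/m
Geostrophic balance (pressure-gradient force = Coriolis force):
V_g = (1/(fρ)) |∂P/∂n| = 6.71×10⁻⁴ / (6.62×10⁻⁵ × 1.07) = 9.47 m/s

9.5 m/s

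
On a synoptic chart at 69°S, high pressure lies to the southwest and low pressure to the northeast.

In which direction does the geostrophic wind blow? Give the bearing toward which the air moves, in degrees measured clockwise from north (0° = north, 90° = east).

315°

The pressure-gradient force points toward the northeast (bearing 045°).
Geostrophic balance: in the Southern Hemisphere the Coriolis force deflects motion to the left, so the geostrophic wind blows 90° to the left of the pressure-gradient force (low pressure on the right).
Rotating 045° by 90° counterclockwise gives 315° — the wind blows toward the northwest.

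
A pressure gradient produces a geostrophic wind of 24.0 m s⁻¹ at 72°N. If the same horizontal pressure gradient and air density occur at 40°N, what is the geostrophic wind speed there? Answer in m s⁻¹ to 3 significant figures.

With the same pressure gradient and density, V_g ∝ 1/f ∝ 1/sin φ.
V₂ = V₁ · sin φ₁ / sin φ₂ = 24.0 × sin 72° / sin 40°
V₂ = 24.0 × 0.9511/0.6428 = 35.5 m s⁻¹

35.5 m s⁻¹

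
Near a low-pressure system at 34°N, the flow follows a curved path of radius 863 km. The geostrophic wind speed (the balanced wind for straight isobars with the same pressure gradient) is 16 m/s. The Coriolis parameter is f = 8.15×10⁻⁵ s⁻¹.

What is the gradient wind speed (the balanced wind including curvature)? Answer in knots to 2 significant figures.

26 knots

Around a low, centrifugal force acts outward with Coriolis, so pressure-gradient force balances both:
(1/ρ)|∂P/∂n| = fV + V²/R  →  V² + fR·V − fR·V_g = 0
With fR = 8.15×10⁻⁵ × 863×10³ m = 70.3 m/s:
V = [−fR + √((fR)² + 4 fR V_g)]/2 = [−70.3 + √(70.3² + 4×70.3×16)]/2 = 13.4 m/s
Subgeostrophic (V < V_g = 16 m/s), as expected around a low.
Converting: 13.4 m/s × 1.944 = 26 knots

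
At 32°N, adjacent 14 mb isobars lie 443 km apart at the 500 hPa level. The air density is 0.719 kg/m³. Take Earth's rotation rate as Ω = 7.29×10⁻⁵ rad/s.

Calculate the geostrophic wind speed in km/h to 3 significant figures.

205 km/h

Coriolis parameter at 32°N:
f = 2Ω sin φ = 2 × 7.29×10⁻⁵ × sin 32° = 7.73×10⁻⁵ s⁻¹
Pressure gradient: |∂P/∂n| = 1400 Pa / 443000 m = 3.16×10⁻³ Pa/m
Geostrophic balance (pressure-gradient force = Coriolis force):
V_g = (1/(fρ)) |∂P/∂n| = 3.16×10⁻³ / (7.73×10⁻⁵ × 0.719) = 56.9 m/s
Converting: 56.9 m/s × 3.6 = 205 km/h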